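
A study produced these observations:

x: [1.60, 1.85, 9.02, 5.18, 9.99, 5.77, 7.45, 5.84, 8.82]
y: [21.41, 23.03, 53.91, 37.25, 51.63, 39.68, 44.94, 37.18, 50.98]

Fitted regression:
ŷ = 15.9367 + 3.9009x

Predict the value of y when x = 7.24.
ŷ = 44.1792

x = 7.24 lies inside the observed range [1.60, 9.99], so the fitted equation applies directly:

ŷ = 15.9367 + 3.9009 × 7.24
ŷ = 15.9367 + 28.2425
ŷ = 44.1792

This is the fitted mean response at that x — an individual observation would come with a wider prediction interval.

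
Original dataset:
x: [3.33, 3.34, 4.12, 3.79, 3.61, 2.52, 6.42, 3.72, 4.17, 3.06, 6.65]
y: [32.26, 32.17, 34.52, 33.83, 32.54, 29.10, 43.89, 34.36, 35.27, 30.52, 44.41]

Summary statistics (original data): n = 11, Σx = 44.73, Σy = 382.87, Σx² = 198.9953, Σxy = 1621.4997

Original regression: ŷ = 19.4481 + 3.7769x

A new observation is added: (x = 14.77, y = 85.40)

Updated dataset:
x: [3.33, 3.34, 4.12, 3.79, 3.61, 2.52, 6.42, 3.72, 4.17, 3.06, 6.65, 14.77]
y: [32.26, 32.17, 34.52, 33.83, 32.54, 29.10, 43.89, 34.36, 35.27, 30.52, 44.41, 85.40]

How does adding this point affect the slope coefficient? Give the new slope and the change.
The slope changes from 3.7769 to 4.5937 (change of +0.8168, or +21.6%).

The new point has HIGH LEVERAGE: x = 14.77 is far from the original mean x̄ = 44.73/11 ≈ 4.07 (original range [2.52, 6.65]).

Step 1: Update the sums with the new point (n goes from 11 to 12)
Σx  = 44.73 + 14.77 = 59.50
Σy  = 382.87 + 85.40 = 468.27
Σx² = 198.9953 + 14.77² = 198.9953 + 218.1529 = 417.1482
Σxy = 1621.4997 + 14.77×85.40 = 1621.4997 + 1261.3580 = 2882.8577

Step 2: Recompute the slope with b₁ = (nΣxy − ΣxΣy) / (nΣx² − (Σx)²)
Numerator   = 12×2882.8577 − 59.50×468.27 = 34594.2924 − 27862.0650 = 6732.2274
Denominator = 12×417.1482 − 59.50² = 5005.7784 − 3540.2500 = 1465.5284
b₁(new) = 6732.2274 / 1465.5284 = 4.5937

(Same formula on the original sums: (11×1621.4997 − 44.73×382.87) / (11×198.9953 − 44.73²) = 710.7216 / 188.1754 = 3.7769, matching the given fit.)

Step 3: Change in slope
Δβ₁ = 4.5937 − 3.7769 = +0.8168
Relative change = +0.8168 / 3.7769 × 100% = +21.6%
→ the slope increases when the point is added.

Because the point sits above the extension of the original line at a high-leverage x, it tilts the fit up.
In practice: check such a point for data-entry or measurement error; investigate whether it comes from the same population as the rest of the sample.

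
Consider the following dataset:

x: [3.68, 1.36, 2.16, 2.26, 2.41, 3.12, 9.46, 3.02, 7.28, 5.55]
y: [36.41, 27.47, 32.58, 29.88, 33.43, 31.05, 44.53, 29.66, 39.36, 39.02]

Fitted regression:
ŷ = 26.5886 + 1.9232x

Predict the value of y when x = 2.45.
ŷ = 31.3004

Plug x = 2.45 into the fitted line:

ŷ = 26.5886 + 1.9232 × 2.45
ŷ = 26.5886 + 4.7118
ŷ = 31.3004

This is the fitted mean response at that x — an individual observation would come with a wider prediction interval.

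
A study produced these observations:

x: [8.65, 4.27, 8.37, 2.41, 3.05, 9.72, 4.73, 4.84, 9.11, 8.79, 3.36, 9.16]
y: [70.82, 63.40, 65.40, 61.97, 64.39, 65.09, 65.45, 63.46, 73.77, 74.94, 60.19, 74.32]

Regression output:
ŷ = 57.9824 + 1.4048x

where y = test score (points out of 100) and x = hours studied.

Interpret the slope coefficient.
For each additional hour of study time, predicted test score increases by approximately 1.4048 points.

The slope coefficient β₁ = 1.4048 represents the marginal effect of study time on test score.

Interpretation:
- Study time up by 1 hour → predicted test score increases by 1.4048 points
- This is a linear approximation: the same per-unit change is assumed across the whole observed x range
- The slope describes association in these data, not necessarily a causal effect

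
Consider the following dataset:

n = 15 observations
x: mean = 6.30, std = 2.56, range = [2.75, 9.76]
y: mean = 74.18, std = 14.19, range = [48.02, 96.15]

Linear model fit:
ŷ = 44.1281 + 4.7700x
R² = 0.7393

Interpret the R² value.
About 73.93% of the variability in y is accounted for by the regression on x (R² = 0.7393) — a strong linear fit.

The coefficient of determination R² is the fraction of the total variation in y that the fitted line accounts for.

Here R² = 0.7393:
- Explained: 73.93% of the variation in y
- Unexplained (residual): 100% − 73.93% = 26.07%
- Rule of thumb (below 0.3 weak; 0.3 to below 0.7 moderate; 0.7 and above strong) → strong

Note: R² says nothing about causation, and a high R² does not by itself mean the linear form is appropriate — check the residuals.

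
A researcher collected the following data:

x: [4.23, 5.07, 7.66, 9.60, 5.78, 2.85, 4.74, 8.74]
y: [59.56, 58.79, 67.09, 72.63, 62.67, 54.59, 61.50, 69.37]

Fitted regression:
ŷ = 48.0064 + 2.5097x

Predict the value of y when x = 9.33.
ŷ = 71.4219

To predict y for x = 9.33, substitute into the regression equation:

ŷ = 48.0064 + 2.5097 × 9.33
ŷ = 48.0064 + 23.4155
ŷ = 71.4219

This is a point prediction; actual observations scatter around it by roughly the residual standard deviation.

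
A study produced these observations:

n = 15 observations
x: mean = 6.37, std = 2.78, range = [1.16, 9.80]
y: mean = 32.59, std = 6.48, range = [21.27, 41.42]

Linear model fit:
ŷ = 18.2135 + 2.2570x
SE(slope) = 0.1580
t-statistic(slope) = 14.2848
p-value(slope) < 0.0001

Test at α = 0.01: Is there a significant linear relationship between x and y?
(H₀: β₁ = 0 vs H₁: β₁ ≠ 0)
Since p-value < 0.0001 < α = 0.01, reject H₀ — the slope is significantly different from 0.

Hypothesis test for the slope coefficient:

H₀: β₁ = 0 (no linear relationship)
H₁: β₁ ≠ 0 (linear relationship exists)

Test statistic: t = β̂₁ / SE(β̂₁) = 2.2570 / 0.1580 = 14.2848

p < 0.0001: how often a slope estimate this far from 0 (in SE units) would arise by chance if β₁ were truly 0.

Decision rule: reject H₀ if p-value < α.
p-value < 0.0001 < α = 0.01 → reject H₀.

There is sufficient evidence at the 1% significance level to conclude that a linear relationship exists between x and y.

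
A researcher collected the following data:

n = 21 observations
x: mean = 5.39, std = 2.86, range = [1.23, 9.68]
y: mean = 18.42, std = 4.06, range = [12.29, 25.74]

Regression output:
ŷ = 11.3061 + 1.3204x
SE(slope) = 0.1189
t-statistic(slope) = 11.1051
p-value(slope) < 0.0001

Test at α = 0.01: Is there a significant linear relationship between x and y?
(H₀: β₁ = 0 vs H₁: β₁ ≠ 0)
Since p-value < 0.0001 < α = 0.01, reject H₀ — the slope is significantly different from 0.

Hypothesis test for the slope coefficient:

H₀: β₁ = 0 (no linear relationship)
H₁: β₁ ≠ 0 (linear relationship exists)

Test statistic: t = β̂₁ / SE(β̂₁) = 1.3204 / 0.1189 = 11.1051

With df = 19, the two-sided p-value for |t| = 11.1051 is <0.0001.

Decision rule: reject H₀ if p-value < α.
p-value < 0.0001 < α = 0.01 → reject H₀.

At α = 0.01 the data do provide convincing evidence of a nonzero slope.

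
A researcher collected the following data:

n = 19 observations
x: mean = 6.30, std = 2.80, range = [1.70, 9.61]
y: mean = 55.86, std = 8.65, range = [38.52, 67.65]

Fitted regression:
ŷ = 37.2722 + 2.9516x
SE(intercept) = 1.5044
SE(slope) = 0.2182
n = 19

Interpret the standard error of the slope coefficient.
The slope 2.9516 is pinned down to within about ±0.2182 (one SE) by these data — relative uncertainty 7.4%, i.e. precise.

SE(β̂₁) = s / √Sxx, where s is the residual standard deviation and Sxx = Σ(x − x̄)². It is the yardstick for how far β̂₁ = 2.9516 could plausibly be from the true slope.

Relative precision:
- SE / |β̂₁| = 0.2182 / 2.9516 = 7.4%
- Rule of thumb (under 20%: precise; 20% to under 50%: moderately precise; 50% or more: imprecise) → precise

Rough 95% range (±2 SE): 2.9516 ± 0.4364 → (2.5152, 3.3880).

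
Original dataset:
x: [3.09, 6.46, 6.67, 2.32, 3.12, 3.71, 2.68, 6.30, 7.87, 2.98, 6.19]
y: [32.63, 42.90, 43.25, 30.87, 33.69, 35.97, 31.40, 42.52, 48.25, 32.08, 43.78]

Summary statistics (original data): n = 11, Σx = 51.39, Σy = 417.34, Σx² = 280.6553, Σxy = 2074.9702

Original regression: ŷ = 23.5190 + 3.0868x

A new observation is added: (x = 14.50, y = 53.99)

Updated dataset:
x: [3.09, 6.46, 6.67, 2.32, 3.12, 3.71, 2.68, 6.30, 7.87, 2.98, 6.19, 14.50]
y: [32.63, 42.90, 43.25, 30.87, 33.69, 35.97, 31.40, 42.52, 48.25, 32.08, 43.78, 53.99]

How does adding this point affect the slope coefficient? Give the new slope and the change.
New slope β₁ = 2.0899 versus 3.0868 before: a change of -0.9969 (-32.3%).

x = 14.50 lies well outside the original x-range [2.32, 7.87] (x̄ ≈ 4.67), so this observation has high leverage and can move the slope substantially.

Step 1: Update the sums with the new point (n goes from 11 to 12)
Σx  = 51.39 + 14.50 = 65.89
Σy  = 417.34 + 53.99 = 471.33
Σx² = 280.6553 + 14.50² = 280.6553 + 210.2500 = 490.9053
Σxy = 2074.9702 + 14.50×53.99 = 2074.9702 + 782.8550 = 2857.8252

Step 2: Recompute the slope with b₁ = (nΣxy − ΣxΣy) / (nΣx² − (Σx)²)
Numerator   = 12×2857.8252 − 65.89×471.33 = 34293.9024 − 31055.9337 = 3237.9687
Denominator = 12×490.9053 − 65.89² = 5890.8636 − 4341.4921 = 1549.3715
b₁(new) = 3237.9687 / 1549.3715 = 2.0899

(Same formula on the original sums: (11×2074.9702 − 51.39×417.34) / (11×280.6553 − 51.39²) = 1377.5696 / 446.2762 = 3.0868, matching the given fit.)

Step 3: Change in slope
Δβ₁ = 2.0899 − 3.0868 = -0.9969
Relative change = -0.9969 / 3.0868 × 100% = -32.3%
→ the slope decreases when the point is added.

A high-leverage point only changes the slope if it is off the original line; here y = 53.99 is below the original trend, so the slope decreases.
In practice: check such a point for data-entry or measurement error; refit with and without it and report both if conclusions differ.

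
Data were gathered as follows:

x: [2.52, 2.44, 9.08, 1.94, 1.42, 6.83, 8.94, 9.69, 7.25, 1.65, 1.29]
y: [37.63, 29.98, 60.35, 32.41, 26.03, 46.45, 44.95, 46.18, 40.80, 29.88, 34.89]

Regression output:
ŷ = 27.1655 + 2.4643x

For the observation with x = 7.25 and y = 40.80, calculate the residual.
Residual = -4.2317

The residual is the difference between the actual value and the predicted value:

Residual = y - ŷ

Step 1: Calculate predicted value
ŷ = 27.1655 + 2.4643 × 7.25
ŷ = 45.0317

Step 2: Calculate residual
Residual = 40.80 - 45.0317
Residual = -4.2317

Sign check: y < ŷ, so the point is below the line and the fit overestimates here.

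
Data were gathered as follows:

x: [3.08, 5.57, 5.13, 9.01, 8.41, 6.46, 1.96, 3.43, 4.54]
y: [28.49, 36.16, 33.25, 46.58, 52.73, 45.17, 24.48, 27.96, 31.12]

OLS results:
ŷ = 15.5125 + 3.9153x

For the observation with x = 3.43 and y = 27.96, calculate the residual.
Residual = -0.9820

The residual is the difference between the actual value and the predicted value:

Residual = y - ŷ

Step 1: Calculate predicted value
ŷ = 15.5125 + 3.9153 × 3.43
ŷ = 28.9420

Step 2: Calculate residual
Residual = 27.96 - 28.9420
Residual = -0.9820

The residual is negative, so the observed y = 27.96 sits below the regression line (the line overestimates it by 0.9820).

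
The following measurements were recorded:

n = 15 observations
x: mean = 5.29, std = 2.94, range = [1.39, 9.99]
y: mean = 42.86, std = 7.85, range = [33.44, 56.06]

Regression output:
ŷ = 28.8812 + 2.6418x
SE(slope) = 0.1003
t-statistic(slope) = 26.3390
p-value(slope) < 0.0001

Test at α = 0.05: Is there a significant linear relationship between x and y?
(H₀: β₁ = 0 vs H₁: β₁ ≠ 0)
p-value < 0.0001 < α = 0.05, so we reject H₀. The relationship is significant.

Hypothesis test for the slope coefficient:

H₀: β₁ = 0 (no linear relationship)
H₁: β₁ ≠ 0 (linear relationship exists)

Test statistic: t = β̂₁ / SE(β̂₁) = 2.6418 / 0.1003 = 26.3390

The p-value (<0.0001) is the probability, under H₀, of a t-statistic at least as extreme as |t| = 26.3390 (two-sided, df = n − 2 = 13).

Decision rule: reject H₀ if p-value < α.
p-value < 0.0001 < α = 0.05 → reject H₀.

At α = 0.05 the data do provide convincing evidence of a nonzero slope.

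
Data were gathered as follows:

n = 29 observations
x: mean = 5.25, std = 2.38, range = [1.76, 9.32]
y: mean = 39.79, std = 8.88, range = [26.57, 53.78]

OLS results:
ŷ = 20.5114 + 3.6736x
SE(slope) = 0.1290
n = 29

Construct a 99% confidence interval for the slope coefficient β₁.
The 99% CI for β₁ is (3.3162, 4.0310)

Confidence interval for the slope:

The 99% CI for β₁ is: β̂₁ ± t*(α/2, n-2) × SE(β̂₁)

Step 1: Find critical t-value
- Confidence level = 0.99
- Degrees of freedom = n - 2 = 29 - 2 = 27
- t*(α/2, 27) = 2.7707

Step 2: Calculate margin of error
Margin = 2.7707 × 0.1290 = 0.3574

Step 3: Construct interval
CI = 3.6736 ± 0.3574
CI = (3.3162, 4.0310)

Interpretation: intervals built this way capture the true β₁ in 99% of repeated samples; here the plausible range for the per-unit effect of x on y is 3.3162 to 4.0310.
The interval does not include 0, suggesting a significant linear relationship.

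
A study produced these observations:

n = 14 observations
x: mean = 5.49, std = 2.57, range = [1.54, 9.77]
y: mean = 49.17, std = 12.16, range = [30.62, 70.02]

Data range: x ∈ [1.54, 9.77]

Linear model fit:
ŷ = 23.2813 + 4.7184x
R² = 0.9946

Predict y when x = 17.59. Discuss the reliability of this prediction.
ŷ = 106.2780, but this is extrapolation (above the data range [1.54, 9.77]) and may be unreliable.

Prediction calculation:
ŷ = 23.2813 + 4.7184 × 17.59
ŷ = 106.2780

Reliability:
- Data range: x ∈ [1.54, 9.77]
- Prediction point: x = 17.59 is 7.82 units above the observed range → this is EXTRAPOLATION, not interpolation

Why that matters here:
- The linear relationship may not hold outside the observed range
- The standard error of prediction grows with (x − x̄)², and x = 17.59 is far from x̄ = 5.49
- R² describes fit only over the sampled x values; it says nothing about behaviour beyond them

Report the number if required, but flag clearly that it is an extrapolation.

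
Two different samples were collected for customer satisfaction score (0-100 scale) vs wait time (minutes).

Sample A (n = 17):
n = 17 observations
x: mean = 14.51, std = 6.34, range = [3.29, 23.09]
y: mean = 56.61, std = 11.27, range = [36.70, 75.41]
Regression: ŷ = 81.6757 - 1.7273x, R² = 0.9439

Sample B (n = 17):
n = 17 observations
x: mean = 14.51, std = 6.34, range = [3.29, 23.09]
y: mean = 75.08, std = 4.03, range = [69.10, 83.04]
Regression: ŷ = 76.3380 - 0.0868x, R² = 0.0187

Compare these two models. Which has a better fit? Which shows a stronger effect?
Model A has the better fit (R² = 0.9439 vs 0.0187). Model A shows the stronger effect (|β₁| = 1.7273 vs 0.0868).

Model Comparison:

Fit — compare R²:
- Model A: R² = 0.9439 → 94.39% of variance in satisfaction score explained
- Model B: R² = 0.0187 → 1.87% of variance in satisfaction score explained
- 0.9439 > 0.0187 → Model A has the better fit

Effect size (slope magnitude):
- Model A: β₁ = -1.7273 → predicted satisfaction score falls 1.7273 points per additional minute of wait time
- Model B: β₁ = -0.0868 → predicted satisfaction score falls 0.0868 points per additional minute of wait time
- |-1.7273| > |-0.0868| → Model A shows the stronger marginal effect

Note: The two samples could reflect different populations, time periods, or measurement quality.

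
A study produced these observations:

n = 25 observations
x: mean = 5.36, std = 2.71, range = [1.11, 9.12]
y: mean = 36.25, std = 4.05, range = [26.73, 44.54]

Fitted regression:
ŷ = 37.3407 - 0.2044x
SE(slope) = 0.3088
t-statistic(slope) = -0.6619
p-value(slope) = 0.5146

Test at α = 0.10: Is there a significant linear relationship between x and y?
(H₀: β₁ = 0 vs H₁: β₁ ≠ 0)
Fail to reject H₀: p-value = 0.5146 ≥ α = 0.10. The linear relationship is not significant at the 10% level.

Hypothesis test for the slope coefficient:

H₀: β₁ = 0 (no linear relationship)
H₁: β₁ ≠ 0 (linear relationship exists)

Test statistic: t = β̂₁ / SE(β̂₁) = -0.2044 / 0.3088 = -0.6619

With df = 23, the two-sided p-value for |t| = 0.6619 is 0.5146.

Decision rule: reject H₀ if p-value < α.
p-value = 0.5146 ≥ α = 0.10 → fail to reject H₀.

There is not sufficient evidence at the 10% significance level to conclude that a linear relationship exists between x and y.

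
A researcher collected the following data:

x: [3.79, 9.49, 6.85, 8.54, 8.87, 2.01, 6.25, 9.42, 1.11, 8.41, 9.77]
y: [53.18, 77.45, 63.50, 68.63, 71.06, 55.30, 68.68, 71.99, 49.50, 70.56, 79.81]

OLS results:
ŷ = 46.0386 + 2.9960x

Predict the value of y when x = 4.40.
ŷ = 59.2210

x = 4.40 lies inside the observed range [1.11, 9.77], so the fitted equation applies directly:

ŷ = 46.0386 + 2.9960 × 4.40
ŷ = 46.0386 + 13.1824
ŷ = 59.2210

This is the fitted mean response at that x — an individual observation would come with a wider prediction interval.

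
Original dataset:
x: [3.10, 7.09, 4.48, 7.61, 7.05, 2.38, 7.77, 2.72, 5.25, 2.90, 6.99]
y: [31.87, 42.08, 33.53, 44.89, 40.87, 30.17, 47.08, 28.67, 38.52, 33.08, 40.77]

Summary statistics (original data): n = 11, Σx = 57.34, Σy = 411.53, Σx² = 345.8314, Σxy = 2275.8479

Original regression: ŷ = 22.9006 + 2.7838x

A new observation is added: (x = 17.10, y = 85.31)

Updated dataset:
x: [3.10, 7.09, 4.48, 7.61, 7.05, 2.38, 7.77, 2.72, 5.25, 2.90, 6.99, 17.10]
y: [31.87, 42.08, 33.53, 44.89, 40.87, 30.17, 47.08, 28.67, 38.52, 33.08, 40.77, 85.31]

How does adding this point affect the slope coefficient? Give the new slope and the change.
The slope changes from 2.7838 to 3.6981 (change of +0.9143, or +32.8%).

The new point has HIGH LEVERAGE: x = 17.10 is far from the original mean x̄ = 57.34/11 ≈ 5.21 (original range [2.38, 7.77]).

Step 1: Update the sums with the new point (n goes from 11 to 12)
Σx  = 57.34 + 17.10 = 74.44
Σy  = 411.53 + 85.31 = 496.84
Σx² = 345.8314 + 17.10² = 345.8314 + 292.4100 = 638.2414
Σxy = 2275.8479 + 17.10×85.31 = 2275.8479 + 1458.8010 = 3734.6489

Step 2: Recompute the slope with b₁ = (nΣxy − ΣxΣy) / (nΣx² − (Σx)²)
Numerator   = 12×3734.6489 − 74.44×496.84 = 44815.7868 − 36984.7696 = 7831.0172
Denominator = 12×638.2414 − 74.44² = 7658.8968 − 5541.3136 = 2117.5832
b₁(new) = 7831.0172 / 2117.5832 = 3.6981

(Same formula on the original sums: (11×2275.8479 − 57.34×411.53) / (11×345.8314 − 57.34²) = 1437.1967 / 516.2698 = 2.7838, matching the given fit.)

Step 3: Change in slope
Δβ₁ = 3.6981 − 2.7838 = +0.9143
Relative change = +0.9143 / 2.7838 × 100% = +32.8%
→ the slope increases when the point is added.

Because the point sits above the extension of the original line at a high-leverage x, it tilts the fit up.
In practice: examine leverage (hᵢ) and Cook's distance rather than deleting it automatically; check such a point for data-entry or measurement error.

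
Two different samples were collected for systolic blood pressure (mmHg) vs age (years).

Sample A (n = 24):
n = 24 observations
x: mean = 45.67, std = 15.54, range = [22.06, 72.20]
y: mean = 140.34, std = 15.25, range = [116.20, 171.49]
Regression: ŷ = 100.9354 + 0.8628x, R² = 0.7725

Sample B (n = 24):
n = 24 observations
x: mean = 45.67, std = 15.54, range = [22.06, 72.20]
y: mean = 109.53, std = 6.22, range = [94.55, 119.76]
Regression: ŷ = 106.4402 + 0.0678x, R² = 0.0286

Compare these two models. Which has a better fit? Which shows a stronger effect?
Model A has the better fit (R² = 0.7725 vs 0.0286). Model A shows the stronger effect (|β₁| = 0.8628 vs 0.0678).

Model Comparison:

Goodness of fit (R²):
- Model A: R² = 0.7725 → 77.25% of variance in blood pressure explained
- Model B: R² = 0.0286 → 2.86% of variance in blood pressure explained
- 0.7725 > 0.0286 → Model A has the better fit

Which has the larger per-year effect? (|β₁|)
- Model A: β₁ = 0.8628 → predicted blood pressure rises 0.8628 mmHg per additional year of age
- Model B: β₁ = 0.0678 → predicted blood pressure rises 0.0678 mmHg per additional year of age
- |0.8628| > |0.0678| → Model A shows the stronger marginal effect

Note: A better fit (higher R²) doesn't necessarily mean a more important relationship.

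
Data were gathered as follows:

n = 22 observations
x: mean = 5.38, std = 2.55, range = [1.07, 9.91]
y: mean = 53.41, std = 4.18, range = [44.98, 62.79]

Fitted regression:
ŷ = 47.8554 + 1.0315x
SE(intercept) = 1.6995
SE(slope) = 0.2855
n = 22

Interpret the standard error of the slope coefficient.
SE(slope) = 0.2855 measures the uncertainty in the estimated slope. The coefficient is estimated with moderate precision (SE/|β̂₁| = 27.7%).

What SE measures:
- The standard error quantifies the sampling variability of the coefficient estimate
- It is the estimated standard deviation of β̂₁ across hypothetical repeated samples of the same size
- Smaller SE → more precise estimate

Relative precision:
- SE / |β̂₁| = 0.2855 / 1.0315 = 27.7%
- Rule of thumb (under 20%: precise; 20% to under 50%: moderately precise; 50% or more: imprecise) → moderately precise

Link to interval estimation: a confidence interval for β₁ is β̂₁ ± t* × 0.2855, so SE sets the half-width per unit of t*.

What drives SE(β̂₁): wider spread of x values → smaller SE; larger n (here n = 22) → smaller SE.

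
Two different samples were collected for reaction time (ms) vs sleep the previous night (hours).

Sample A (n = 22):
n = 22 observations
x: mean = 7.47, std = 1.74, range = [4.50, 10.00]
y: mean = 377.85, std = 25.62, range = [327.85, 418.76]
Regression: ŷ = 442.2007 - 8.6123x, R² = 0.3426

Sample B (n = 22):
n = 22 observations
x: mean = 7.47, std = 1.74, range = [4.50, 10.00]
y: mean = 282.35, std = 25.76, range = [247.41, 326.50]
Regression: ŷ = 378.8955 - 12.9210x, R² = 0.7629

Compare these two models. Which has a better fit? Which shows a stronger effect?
Model B has the better fit (R² = 0.7629 vs 0.3426). Model B shows the stronger effect (|β₁| = 12.9210 vs 8.6123).

Model Comparison:

Fit — compare R²:
- Model A: R² = 0.3426 → 34.26% of variance in reaction time explained
- Model B: R² = 0.7629 → 76.29% of variance in reaction time explained
- 0.7629 > 0.3426 → Model B has the better fit

Strength of effect — compare |β₁|:
- Model A: β₁ = -8.6123 → predicted reaction time falls 8.6123 ms per additional hour of sleep
- Model B: β₁ = -12.9210 → predicted reaction time falls 12.9210 ms per additional hour of sleep
- |-8.6123| < |-12.9210| → Model B shows the stronger marginal effect

Note: A better fit (higher R²) doesn't necessarily mean a more important relationship.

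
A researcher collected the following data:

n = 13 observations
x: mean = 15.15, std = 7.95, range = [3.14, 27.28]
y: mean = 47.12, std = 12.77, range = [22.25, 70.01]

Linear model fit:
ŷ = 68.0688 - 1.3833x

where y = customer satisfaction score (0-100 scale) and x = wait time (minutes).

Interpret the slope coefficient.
On average, satisfaction score is about 1.3833 points lower for every extra minute of wait time.

The slope coefficient β₁ = -1.3833 represents the marginal effect of wait time on satisfaction score.

Interpretation:
- Wait time up by 1 minute → predicted satisfaction score decreases by 1.3833 points
- The effect is assumed constant over the observed range of x (linearity)
- The slope describes association in these data, not necessarily a causal effect

(β₀ = 68.0688 is the fitted value at x = 0 and is not part of the slope interpretation.)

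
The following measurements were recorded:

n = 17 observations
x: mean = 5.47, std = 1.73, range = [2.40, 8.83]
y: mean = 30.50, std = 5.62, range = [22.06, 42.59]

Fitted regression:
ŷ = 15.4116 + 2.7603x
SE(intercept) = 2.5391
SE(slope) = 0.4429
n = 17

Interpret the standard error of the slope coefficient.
SE(slope) = 0.4429 measures the uncertainty in the estimated slope. The coefficient is estimated precisely (SE/|β̂₁| = 16.0%).

SE(β̂₁) = 0.4429 says: if we drew many samples of n = 17 from the same population and refit each time, the fitted slopes would scatter with a standard deviation of roughly 0.4429 around the true β₁.

Relative precision:
- SE / |β̂₁| = 0.4429 / 2.7603 = 16.0%
- Rule of thumb (under 20%: precise; 20% to under 50%: moderately precise; 50% or more: imprecise) → precise

Link to interval estimation: a confidence interval for β₁ is β̂₁ ± t* × 0.4429, so SE sets the half-width per unit of t*.

What drives SE(β̂₁): more residual scatter → larger SE; wider spread of x values → smaller SE; larger n (here n = 17) → smaller SE.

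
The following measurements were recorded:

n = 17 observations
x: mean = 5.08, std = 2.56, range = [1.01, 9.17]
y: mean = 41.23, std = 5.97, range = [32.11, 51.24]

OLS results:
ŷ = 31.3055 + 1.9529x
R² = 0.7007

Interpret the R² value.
About 70.07% of the variability in y is accounted for by the regression on x (R² = 0.7007) — a strong linear fit.

The coefficient of determination R² is the fraction of the total variation in y that the fitted line accounts for.

Here R² = 0.7007:
- Explained: 70.07% of the variation in y
- Unexplained (residual): 100% − 70.07% = 29.93%
- Rule of thumb (below 0.3 weak; 0.3 to below 0.7 moderate; 0.7 and above strong) → strong

Calculation: R² = 1 − (SS_res / SS_tot), where SS_res is the sum of squared residuals and SS_tot the total sum of squares.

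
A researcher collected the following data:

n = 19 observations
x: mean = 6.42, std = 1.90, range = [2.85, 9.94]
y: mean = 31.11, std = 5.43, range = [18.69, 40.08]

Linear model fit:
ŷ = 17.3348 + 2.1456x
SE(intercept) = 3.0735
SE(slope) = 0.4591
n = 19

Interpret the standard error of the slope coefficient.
The slope 2.1456 is pinned down to within about ±0.4591 (one SE) by these data — relative uncertainty 21.4%, i.e. moderately precise.

What SE measures:
- The standard error quantifies the sampling variability of the coefficient estimate
- It is the estimated standard deviation of β̂₁ across hypothetical repeated samples of the same size
- Smaller SE → more precise estimate

Relative precision:
- SE / |β̂₁| = 0.4591 / 2.1456 = 21.4%
- Rule of thumb (under 20%: precise; 20% to under 50%: moderately precise; 50% or more: imprecise) → moderately precise

Link to interval estimation: a confidence interval for β₁ is β̂₁ ± t* × 0.4591, so SE sets the half-width per unit of t*.

What drives SE(β̂₁): more residual scatter → larger SE; wider spread of x values → smaller SE.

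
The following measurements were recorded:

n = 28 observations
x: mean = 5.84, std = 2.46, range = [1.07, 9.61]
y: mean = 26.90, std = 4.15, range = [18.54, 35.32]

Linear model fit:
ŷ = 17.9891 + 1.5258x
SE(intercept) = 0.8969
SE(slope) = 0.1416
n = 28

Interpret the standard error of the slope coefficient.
SE(slope) = 0.1416 measures the uncertainty in the estimated slope. The coefficient is estimated precisely (SE/|β̂₁| = 9.3%).

What SE measures:
- The standard error quantifies the sampling variability of the coefficient estimate
- It is the estimated standard deviation of β̂₁ across hypothetical repeated samples of the same size
- Smaller SE → more precise estimate

Relative precision:
- SE / |β̂₁| = 0.1416 / 1.5258 = 9.3%
- Rule of thumb (under 20%: precise; 20% to under 50%: moderately precise; 50% or more: imprecise) → precise

Link to the t-test: t = β̂₁ / SE(β̂₁) = 1.5258 / 0.1416 = 10.7754, the statistic for H₀: β₁ = 0.

What drives SE(β̂₁): more residual scatter → larger SE; larger n (here n = 28) → smaller SE; wider spread of x values → smaller SE.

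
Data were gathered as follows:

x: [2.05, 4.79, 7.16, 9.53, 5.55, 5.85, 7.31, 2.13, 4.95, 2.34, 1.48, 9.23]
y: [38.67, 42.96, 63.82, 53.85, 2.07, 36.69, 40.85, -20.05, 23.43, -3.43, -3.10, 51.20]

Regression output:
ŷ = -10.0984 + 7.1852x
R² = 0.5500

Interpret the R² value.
R² = 0.5500 means 55.00% of the variation in y is explained by the linear relationship with x. This indicates a moderate fit.

R² (coefficient of determination) measures the proportion of variance in y explained by the regression model.

Here R² = 0.5500:
- Explained: 55.00% of the variation in y
- Unexplained (residual): 100% − 55.00% = 45.00%
- Rule of thumb (below 0.3 weak; 0.3 to below 0.7 moderate; 0.7 and above strong) → moderate

Note: R² says nothing about causation, and a high R² does not by itself mean the linear form is appropriate — check the residuals.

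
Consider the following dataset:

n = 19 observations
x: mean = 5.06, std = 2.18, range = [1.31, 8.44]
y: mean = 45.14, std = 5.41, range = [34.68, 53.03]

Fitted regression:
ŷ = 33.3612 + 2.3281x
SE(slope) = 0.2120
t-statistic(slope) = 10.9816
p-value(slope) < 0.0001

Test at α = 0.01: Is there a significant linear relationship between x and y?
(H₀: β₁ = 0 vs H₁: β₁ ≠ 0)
p-value < 0.0001 < α = 0.01, so we reject H₀. The relationship is significant.

Hypothesis test for the slope coefficient:

H₀: β₁ = 0 (no linear relationship)
H₁: β₁ ≠ 0 (linear relationship exists)

Test statistic: t = β̂₁ / SE(β̂₁) = 2.3281 / 0.2120 = 10.9816

The p-value (<0.0001) is the probability, under H₀, of a t-statistic at least as extreme as |t| = 10.9816 (two-sided, df = n − 2 = 17).

Decision rule: reject H₀ if p-value < α.
p-value < 0.0001 < α = 0.01 → reject H₀.

There is sufficient evidence at the 1% significance level to conclude that a linear relationship exists between x and y.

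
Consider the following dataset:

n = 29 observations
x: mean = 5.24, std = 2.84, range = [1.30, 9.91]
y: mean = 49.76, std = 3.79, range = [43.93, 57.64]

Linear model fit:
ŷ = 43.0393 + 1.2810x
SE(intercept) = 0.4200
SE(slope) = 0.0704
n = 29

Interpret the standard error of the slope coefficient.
SE(slope) = 0.0704 measures the uncertainty in the estimated slope. The coefficient is estimated precisely (SE/|β̂₁| = 5.5%).

SE(β̂₁) = s / √Sxx, where s is the residual standard deviation and Sxx = Σ(x − x̄)². It is the yardstick for how far β̂₁ = 1.2810 could plausibly be from the true slope.

Relative precision:
- SE / |β̂₁| = 0.0704 / 1.2810 = 5.5%
- Rule of thumb (under 20%: precise; 20% to under 50%: moderately precise; 50% or more: imprecise) → precise

Link to interval estimation: a confidence interval for β₁ is β̂₁ ± t* × 0.0704, so SE sets the half-width per unit of t*.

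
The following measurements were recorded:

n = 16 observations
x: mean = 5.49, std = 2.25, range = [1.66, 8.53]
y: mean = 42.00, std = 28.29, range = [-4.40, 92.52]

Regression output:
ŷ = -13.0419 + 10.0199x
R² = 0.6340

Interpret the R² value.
R² = 0.6340 means 63.40% of the variation in y is explained by the linear relationship with x. This indicates a moderate fit.

The coefficient of determination R² is the fraction of the total variation in y that the fitted line accounts for.

Here R² = 0.6340:
- Explained: 63.40% of the variation in y
- Unexplained (residual): 100% − 63.40% = 36.60%
- Rule of thumb (below 0.3 weak; 0.3 to below 0.7 moderate; 0.7 and above strong) → moderate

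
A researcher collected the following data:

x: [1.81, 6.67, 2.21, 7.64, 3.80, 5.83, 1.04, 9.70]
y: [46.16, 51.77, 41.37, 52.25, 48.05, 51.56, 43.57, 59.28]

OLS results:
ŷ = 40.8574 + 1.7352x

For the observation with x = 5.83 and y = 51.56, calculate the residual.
Residual = 0.5864

The residual is the difference between the actual value and the predicted value:

Residual = y - ŷ

Step 1: Calculate predicted value
ŷ = 40.8574 + 1.7352 × 5.83
ŷ = 50.9736

Step 2: Calculate residual
Residual = 51.56 - 50.9736
Residual = 0.5864

Sign check: y > ŷ, so the point is above the line and the fit underestimates here.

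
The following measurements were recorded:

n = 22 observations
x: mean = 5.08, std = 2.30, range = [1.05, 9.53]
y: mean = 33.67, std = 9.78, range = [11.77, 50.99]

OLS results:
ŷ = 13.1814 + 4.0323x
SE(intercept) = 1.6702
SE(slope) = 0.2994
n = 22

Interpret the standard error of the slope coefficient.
The slope 4.0323 is pinned down to within about ±0.2994 (one SE) by these data — relative uncertainty 7.4%, i.e. precise.

What SE measures:
- The standard error quantifies the sampling variability of the coefficient estimate
- It is the estimated standard deviation of β̂₁ across hypothetical repeated samples of the same size
- Smaller SE → more precise estimate

Relative precision:
- SE / |β̂₁| = 0.2994 / 4.0323 = 7.4%
- Rule of thumb (under 20%: precise; 20% to under 50%: moderately precise; 50% or more: imprecise) → precise

Link to interval estimation: a confidence interval for β₁ is β̂₁ ± t* × 0.2994, so SE sets the half-width per unit of t*.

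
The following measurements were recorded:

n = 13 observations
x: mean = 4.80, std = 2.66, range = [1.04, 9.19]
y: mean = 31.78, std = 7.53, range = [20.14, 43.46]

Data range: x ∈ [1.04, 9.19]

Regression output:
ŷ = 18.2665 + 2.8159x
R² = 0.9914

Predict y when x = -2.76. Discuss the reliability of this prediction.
ŷ = 10.4946 (extrapolation — x = -2.76 lies outside [1.04, 9.19], so reliability is low).

Prediction calculation:
ŷ = 18.2665 + 2.8159 × (-2.76)
ŷ = 10.4946

Reliability:
- Data range: x ∈ [1.04, 9.19]
- Prediction point: x = -2.76 is 3.80 units below the observed range → this is EXTRAPOLATION, not interpolation

Why that matters here:
- The standard error of prediction grows with (x − x̄)², and x = -2.76 is far from x̄ = 4.80
- Real relationships often flatten, saturate, or turn nonlinear at extremes
- The linear relationship may not hold outside the observed range

A defensible statement: 'if the linear trend continued to x = -2.76, y would be about 10.4946' — the premise is untested.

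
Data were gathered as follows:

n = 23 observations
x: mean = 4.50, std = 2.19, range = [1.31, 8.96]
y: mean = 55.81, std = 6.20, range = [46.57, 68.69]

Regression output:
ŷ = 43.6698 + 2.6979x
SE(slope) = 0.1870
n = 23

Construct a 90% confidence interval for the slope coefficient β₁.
The 90% CI for β₁ is (2.3761, 3.0197)

Confidence interval for the slope:

The 90% CI for β₁ is: β̂₁ ± t*(α/2, n-2) × SE(β̂₁)

Step 1: Find critical t-value
- Confidence level = 0.9
- Degrees of freedom = n - 2 = 23 - 2 = 21
- t*(α/2, 21) = 1.7207

Step 2: Calculate margin of error
Margin = 1.7207 × 0.1870 = 0.3218

Step 3: Construct interval
CI = 2.6979 ± 0.3218
CI = (2.3761, 3.0197)

Interpretation: each one-unit increase in x is associated with a change in mean y of between 2.3761 and 3.0197, with 90% confidence.
Both endpoints are positive, so the data support a genuinely positive slope at this confidence level.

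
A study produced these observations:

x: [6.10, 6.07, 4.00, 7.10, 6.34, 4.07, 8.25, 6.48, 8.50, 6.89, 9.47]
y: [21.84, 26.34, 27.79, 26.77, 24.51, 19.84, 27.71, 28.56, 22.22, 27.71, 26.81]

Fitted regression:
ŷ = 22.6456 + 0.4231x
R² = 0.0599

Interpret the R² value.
The model explains 5.99% of the variance in y (R² = 0.0599), leaving 94.01% unexplained; the fit is weak.

R² = 1 − SS_res/SS_tot compares the residual scatter to the total scatter of y about its mean.

Here R² = 0.0599:
- Explained: 5.99% of the variation in y
- Unexplained (residual): 100% − 5.99% = 94.01%
- Rule of thumb (below 0.3 weak; 0.3 to below 0.7 moderate; 0.7 and above strong) → weak

Note: R² never decreases when predictors are added, so it should not be used alone to compare models of different size.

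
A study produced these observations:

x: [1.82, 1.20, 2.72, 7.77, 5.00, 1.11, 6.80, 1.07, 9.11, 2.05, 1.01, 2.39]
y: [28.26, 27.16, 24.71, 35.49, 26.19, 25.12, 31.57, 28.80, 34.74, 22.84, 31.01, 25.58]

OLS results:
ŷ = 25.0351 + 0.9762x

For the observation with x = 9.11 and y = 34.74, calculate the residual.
Residual = 0.8117

The residual is the difference between the actual value and the predicted value:

Residual = y - ŷ

Step 1: Calculate predicted value
ŷ = 25.0351 + 0.9762 × 9.11
ŷ = 33.9283

Step 2: Calculate residual
Residual = 34.74 - 33.9283
Residual = 0.8117

The residual is positive, so the observed y = 34.74 sits above the regression line (the line underestimates it by 0.8117).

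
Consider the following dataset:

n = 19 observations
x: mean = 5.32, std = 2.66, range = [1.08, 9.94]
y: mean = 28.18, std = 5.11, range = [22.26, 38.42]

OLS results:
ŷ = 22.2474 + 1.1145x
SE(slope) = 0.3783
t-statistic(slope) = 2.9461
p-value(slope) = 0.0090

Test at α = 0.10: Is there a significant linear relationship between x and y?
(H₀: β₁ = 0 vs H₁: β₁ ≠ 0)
Reject H₀: p-value = 0.0090 < α = 0.10. The linear relationship is significant at the 10% level.

Hypothesis test for the slope coefficient:

H₀: β₁ = 0 (no linear relationship)
H₁: β₁ ≠ 0 (linear relationship exists)

Test statistic: t = β̂₁ / SE(β̂₁) = 1.1145 / 0.3783 = 2.9461

With df = 17, the two-sided p-value for |t| = 2.9461 is 0.0090.

Decision rule: reject H₀ if p-value < α.
p-value = 0.0090 < α = 0.10 → reject H₀.

There is sufficient evidence at the 10% significance level to conclude that a linear relationship exists between x and y.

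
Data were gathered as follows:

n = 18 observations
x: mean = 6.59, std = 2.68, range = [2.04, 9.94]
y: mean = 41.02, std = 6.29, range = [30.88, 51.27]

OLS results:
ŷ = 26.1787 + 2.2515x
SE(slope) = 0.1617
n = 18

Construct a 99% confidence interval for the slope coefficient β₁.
The 99% CI for β₁ is (1.7792, 2.7238)

Confidence interval for the slope:

The 99% CI for β₁ is: β̂₁ ± t*(α/2, n-2) × SE(β̂₁)

Step 1: Find critical t-value
- Confidence level = 0.99
- Degrees of freedom = n - 2 = 18 - 2 = 16
- t*(α/2, 16) = 2.9208

Step 2: Calculate margin of error
Margin = 2.9208 × 0.1617 = 0.4723

Step 3: Construct interval
CI = 2.2515 ± 0.4723
CI = (1.7792, 2.7238)

Interpretation: We are 99% confident that the true slope β₁ lies between 1.7792 and 2.7238.
Since 0 is outside the interval, a two-sided test at α = 0.01 would reject H₀: β₁ = 0.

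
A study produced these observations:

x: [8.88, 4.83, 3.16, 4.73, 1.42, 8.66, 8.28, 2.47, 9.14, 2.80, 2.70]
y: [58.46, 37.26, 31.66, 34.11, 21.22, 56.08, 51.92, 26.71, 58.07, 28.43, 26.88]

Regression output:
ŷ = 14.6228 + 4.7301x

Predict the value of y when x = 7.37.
ŷ = 49.4836

Plug x = 7.37 into the fitted line:

ŷ = 14.6228 + 4.7301 × 7.37
ŷ = 14.6228 + 34.8608
ŷ = 49.4836

This is a point prediction; actual observations scatter around it by roughly the residual standard deviation.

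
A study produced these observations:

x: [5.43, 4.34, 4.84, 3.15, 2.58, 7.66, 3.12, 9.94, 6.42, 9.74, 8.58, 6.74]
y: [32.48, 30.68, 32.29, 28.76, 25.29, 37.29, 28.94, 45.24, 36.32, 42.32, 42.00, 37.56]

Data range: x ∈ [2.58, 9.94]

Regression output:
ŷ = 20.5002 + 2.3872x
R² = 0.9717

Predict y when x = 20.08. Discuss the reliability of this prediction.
The equation gives ŷ = 68.4352; however x = 20.08 is 10.14 units above the observed range, so this extrapolated value should not be trusted.

Prediction calculation:
ŷ = 20.5002 + 2.3872 × 20.08
ŷ = 68.4352

Reliability:
- Data range: x ∈ [2.58, 9.94]
- Prediction point: x = 20.08 is 10.14 units above the observed range → this is EXTRAPOLATION, not interpolation

Why that matters here:
- Real relationships often flatten, saturate, or turn nonlinear at extremes
- The standard error of prediction grows with (x − x̄)², and x = 20.08 is far from x̄ = 6.04

Report the number if required, but flag clearly that it is an extrapolation.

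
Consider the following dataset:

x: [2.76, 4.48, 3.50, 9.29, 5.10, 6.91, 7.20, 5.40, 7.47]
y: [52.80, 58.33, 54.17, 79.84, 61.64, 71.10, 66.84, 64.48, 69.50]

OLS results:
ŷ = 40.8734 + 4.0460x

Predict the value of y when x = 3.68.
ŷ = 55.7627

To predict y for x = 3.68, substitute into the regression equation:

ŷ = 40.8734 + 4.0460 × 3.68
ŷ = 40.8734 + 14.8893
ŷ = 55.7627

This is the fitted mean response at that x — an individual observation would come with a wider prediction interval.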